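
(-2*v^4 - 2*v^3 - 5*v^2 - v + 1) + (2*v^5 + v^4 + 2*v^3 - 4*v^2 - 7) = 2*v^5 - v^4 - 9*v^2 - v - 6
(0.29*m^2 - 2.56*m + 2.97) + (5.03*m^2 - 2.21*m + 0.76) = 5.32*m^2 - 4.77*m + 3.73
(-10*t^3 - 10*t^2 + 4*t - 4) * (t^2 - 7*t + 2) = -10*t^5 + 60*t^4 + 54*t^3 - 52*t^2 + 36*t - 8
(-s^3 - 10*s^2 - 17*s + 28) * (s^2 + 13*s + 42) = -s^5 - 23*s^4 - 189*s^3 - 613*s^2 - 350*s + 1176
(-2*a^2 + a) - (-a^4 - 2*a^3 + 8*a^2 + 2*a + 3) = a^4 + 2*a^3 - 10*a^2 - a - 3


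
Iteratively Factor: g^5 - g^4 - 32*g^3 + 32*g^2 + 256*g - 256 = (g + 4)*(g^4 - 5*g^3 - 12*g^2 + 80*g - 64) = (g + 4)^2*(g^3 - 9*g^2 + 24*g - 16) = (g - 4)*(g + 4)^2*(g^2 - 5*g + 4) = (g - 4)*(g - 1)*(g + 4)^2*(g - 4)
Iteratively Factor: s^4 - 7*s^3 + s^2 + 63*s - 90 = (s + 3)*(s^3 - 10*s^2 + 31*s - 30) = (s - 5)*(s + 3)*(s^2 - 5*s + 6) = (s - 5)*(s - 3)*(s + 3)*(s - 2)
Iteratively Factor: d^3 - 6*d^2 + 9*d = (d - 3)*(d^2 - 3*d) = d*(d - 3)*(d - 3)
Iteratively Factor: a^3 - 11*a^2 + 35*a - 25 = (a - 5)*(a^2 - 6*a + 5) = (a - 5)^2*(a - 1)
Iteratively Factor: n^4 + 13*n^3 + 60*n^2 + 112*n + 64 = (n + 4)*(n^3 + 9*n^2 + 24*n + 16) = (n + 4)^2*(n^2 + 5*n + 4) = (n + 4)^3*(n + 1)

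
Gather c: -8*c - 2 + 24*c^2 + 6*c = 24*c^2 - 2*c - 2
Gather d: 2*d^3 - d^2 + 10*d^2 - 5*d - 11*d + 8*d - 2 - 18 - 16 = 2*d^3 + 9*d^2 - 8*d - 36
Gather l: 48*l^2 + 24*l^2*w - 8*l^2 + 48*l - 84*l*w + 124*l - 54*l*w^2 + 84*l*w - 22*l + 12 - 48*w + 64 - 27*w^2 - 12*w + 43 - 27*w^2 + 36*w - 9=l^2*(24*w + 40) + l*(150 - 54*w^2) - 54*w^2 - 24*w + 110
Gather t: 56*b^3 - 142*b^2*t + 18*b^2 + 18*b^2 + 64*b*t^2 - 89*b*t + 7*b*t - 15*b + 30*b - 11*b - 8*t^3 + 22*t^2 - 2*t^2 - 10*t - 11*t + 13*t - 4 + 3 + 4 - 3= 56*b^3 + 36*b^2 + 4*b - 8*t^3 + t^2*(64*b + 20) + t*(-142*b^2 - 82*b - 8)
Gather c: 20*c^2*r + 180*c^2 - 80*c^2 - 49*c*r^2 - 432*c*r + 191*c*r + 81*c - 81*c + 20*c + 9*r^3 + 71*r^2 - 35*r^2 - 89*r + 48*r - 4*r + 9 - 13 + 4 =c^2*(20*r + 100) + c*(-49*r^2 - 241*r + 20) + 9*r^3 + 36*r^2 - 45*r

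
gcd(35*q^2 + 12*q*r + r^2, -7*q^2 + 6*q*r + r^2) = 7*q + r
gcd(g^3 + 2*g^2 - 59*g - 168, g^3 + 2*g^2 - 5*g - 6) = g + 3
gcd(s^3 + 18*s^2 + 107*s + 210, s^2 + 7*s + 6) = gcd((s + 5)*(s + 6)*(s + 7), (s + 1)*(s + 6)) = s + 6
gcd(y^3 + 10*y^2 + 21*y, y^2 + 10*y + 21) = y^2 + 10*y + 21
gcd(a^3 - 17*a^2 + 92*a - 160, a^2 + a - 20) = a - 4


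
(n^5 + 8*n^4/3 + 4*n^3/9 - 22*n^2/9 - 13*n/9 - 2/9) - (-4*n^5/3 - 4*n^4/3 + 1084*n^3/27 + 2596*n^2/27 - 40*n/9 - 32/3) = 7*n^5/3 + 4*n^4 - 1072*n^3/27 - 2662*n^2/27 + 3*n + 94/9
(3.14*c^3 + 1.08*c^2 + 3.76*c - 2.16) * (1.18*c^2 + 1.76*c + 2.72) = 3.7052*c^5 + 6.8008*c^4 + 14.8784*c^3 + 7.0064*c^2 + 6.4256*c - 5.8752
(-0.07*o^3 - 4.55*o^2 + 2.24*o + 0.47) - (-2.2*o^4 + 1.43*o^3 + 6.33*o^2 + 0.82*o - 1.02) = 2.2*o^4 - 1.5*o^3 - 10.88*o^2 + 1.42*o + 1.49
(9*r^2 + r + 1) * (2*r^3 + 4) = 18*r^5 + 2*r^4 + 2*r^3 + 36*r^2 + 4*r + 4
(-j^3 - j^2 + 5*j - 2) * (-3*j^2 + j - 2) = 3*j^5 + 2*j^4 - 14*j^3 + 13*j^2 - 12*j + 4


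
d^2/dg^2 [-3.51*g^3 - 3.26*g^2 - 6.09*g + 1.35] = -21.06*g - 6.52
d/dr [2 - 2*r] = -2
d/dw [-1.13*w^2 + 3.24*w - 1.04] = 3.24 - 2.26*w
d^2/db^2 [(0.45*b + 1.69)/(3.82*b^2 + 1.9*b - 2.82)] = ((0.45*b + 1.69)*(7.64*b + 1.9)*(15.28*b + 3.8) - (10.314*b + 14.6216)*(3.82*b^2 + 1.9*b - 2.82))/(3.82*b^2 + 1.9*b - 2.82)^3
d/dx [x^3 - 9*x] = 3*x^2 - 9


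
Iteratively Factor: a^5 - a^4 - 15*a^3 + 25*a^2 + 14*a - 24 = (a - 1)*(a^4 - 15*a^2 + 10*a + 24) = (a - 1)*(a + 4)*(a^3 - 4*a^2 + a + 6) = (a - 1)*(a + 1)*(a + 4)*(a^2 - 5*a + 6) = (a - 3)*(a - 1)*(a + 1)*(a + 4)*(a - 2)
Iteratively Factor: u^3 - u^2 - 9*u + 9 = (u - 1)*(u^2 - 9) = (u - 3)*(u - 1)*(u + 3)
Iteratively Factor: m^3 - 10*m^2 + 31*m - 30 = (m - 3)*(m^2 - 7*m + 10) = (m - 3)*(m - 2)*(m - 5)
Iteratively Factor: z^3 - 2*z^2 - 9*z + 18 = (z - 2)*(z^2 - 9) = (z - 2)*(z + 3)*(z - 3)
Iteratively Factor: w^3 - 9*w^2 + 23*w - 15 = (w - 3)*(w^2 - 6*w + 5) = (w - 3)*(w - 1)*(w - 5)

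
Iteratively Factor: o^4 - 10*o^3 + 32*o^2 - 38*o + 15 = (o - 1)*(o^3 - 9*o^2 + 23*o - 15) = (o - 5)*(o - 1)*(o^2 - 4*o + 3) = (o - 5)*(o - 1)^2*(o - 3)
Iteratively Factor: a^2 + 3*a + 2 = (a + 2)*(a + 1)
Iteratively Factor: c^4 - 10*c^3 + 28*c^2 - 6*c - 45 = (c + 1)*(c^3 - 11*c^2 + 39*c - 45) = (c - 5)*(c + 1)*(c^2 - 6*c + 9) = (c - 5)*(c - 3)*(c + 1)*(c - 3)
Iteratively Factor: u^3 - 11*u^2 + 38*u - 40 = (u - 4)*(u^2 - 7*u + 10) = (u - 4)*(u - 2)*(u - 5)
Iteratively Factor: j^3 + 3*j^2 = (j)*(j^2 + 3*j) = j^2*(j + 3)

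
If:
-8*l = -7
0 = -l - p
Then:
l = 7/8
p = -7/8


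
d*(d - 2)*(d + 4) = d^3 + 2*d^2 - 8*d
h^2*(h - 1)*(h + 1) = h^4 - h^2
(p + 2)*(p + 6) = p^2 + 8*p + 12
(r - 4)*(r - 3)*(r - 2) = r^3 - 9*r^2 + 26*r - 24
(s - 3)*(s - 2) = s^2 - 5*s + 6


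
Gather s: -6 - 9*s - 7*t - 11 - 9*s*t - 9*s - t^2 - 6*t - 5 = s*(-9*t - 18) - t^2 - 13*t - 22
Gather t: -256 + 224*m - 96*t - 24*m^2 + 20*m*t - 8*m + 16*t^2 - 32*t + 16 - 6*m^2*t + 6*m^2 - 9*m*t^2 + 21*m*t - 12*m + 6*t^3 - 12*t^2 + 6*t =-18*m^2 + 204*m + 6*t^3 + t^2*(4 - 9*m) + t*(-6*m^2 + 41*m - 122) - 240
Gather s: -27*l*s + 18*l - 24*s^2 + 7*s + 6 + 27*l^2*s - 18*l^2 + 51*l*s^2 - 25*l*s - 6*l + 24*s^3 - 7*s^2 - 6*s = -18*l^2 + 12*l + 24*s^3 + s^2*(51*l - 31) + s*(27*l^2 - 52*l + 1) + 6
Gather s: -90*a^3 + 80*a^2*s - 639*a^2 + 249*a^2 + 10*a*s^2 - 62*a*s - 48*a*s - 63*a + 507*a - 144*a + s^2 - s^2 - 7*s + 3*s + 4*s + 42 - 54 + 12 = -90*a^3 - 390*a^2 + 10*a*s^2 + 300*a + s*(80*a^2 - 110*a)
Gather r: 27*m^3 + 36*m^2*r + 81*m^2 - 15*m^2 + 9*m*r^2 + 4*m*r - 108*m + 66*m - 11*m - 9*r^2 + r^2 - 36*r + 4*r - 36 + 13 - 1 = 27*m^3 + 66*m^2 - 53*m + r^2*(9*m - 8) + r*(36*m^2 + 4*m - 32) - 24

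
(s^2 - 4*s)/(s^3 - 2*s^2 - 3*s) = (4 - s)/(-s^2 + 2*s + 3)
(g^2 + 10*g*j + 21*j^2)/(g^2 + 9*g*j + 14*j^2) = (g + 3*j)/(g + 2*j)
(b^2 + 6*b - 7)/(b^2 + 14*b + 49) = (b - 1)/(b + 7)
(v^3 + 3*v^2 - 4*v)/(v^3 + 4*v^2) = (v - 1)/v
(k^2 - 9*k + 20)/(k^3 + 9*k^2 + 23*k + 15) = (k^2 - 9*k + 20)/(k^3 + 9*k^2 + 23*k + 15)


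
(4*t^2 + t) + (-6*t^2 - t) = -2*t^2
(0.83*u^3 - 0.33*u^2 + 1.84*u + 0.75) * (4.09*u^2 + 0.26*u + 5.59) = 3.3947*u^5 - 1.1339*u^4 + 12.0795*u^3 + 1.7012*u^2 + 10.4806*u + 4.1925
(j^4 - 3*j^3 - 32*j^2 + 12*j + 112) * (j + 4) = j^5 + j^4 - 44*j^3 - 116*j^2 + 160*j + 448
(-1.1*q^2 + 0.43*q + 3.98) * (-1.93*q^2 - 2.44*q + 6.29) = 2.123*q^4 + 1.8541*q^3 - 15.6496*q^2 - 7.0065*q + 25.0342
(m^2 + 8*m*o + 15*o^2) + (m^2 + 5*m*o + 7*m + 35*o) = 2*m^2 + 13*m*o + 7*m + 15*o^2 + 35*o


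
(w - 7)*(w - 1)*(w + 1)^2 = w^4 - 6*w^3 - 8*w^2 + 6*w + 7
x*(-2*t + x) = -2*t*x + x^2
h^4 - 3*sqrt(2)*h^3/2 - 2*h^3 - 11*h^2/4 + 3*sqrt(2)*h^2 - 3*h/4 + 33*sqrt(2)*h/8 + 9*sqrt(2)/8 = (h - 3)*(h + 1/2)^2*(h - 3*sqrt(2)/2)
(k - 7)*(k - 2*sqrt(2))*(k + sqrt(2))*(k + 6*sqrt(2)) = k^4 - 7*k^3 + 5*sqrt(2)*k^3 - 35*sqrt(2)*k^2 - 16*k^2 - 24*sqrt(2)*k + 112*k + 168*sqrt(2)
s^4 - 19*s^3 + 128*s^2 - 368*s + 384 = (s - 8)*(s - 4)^2*(s - 3)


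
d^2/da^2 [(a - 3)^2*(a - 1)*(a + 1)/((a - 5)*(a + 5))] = 2*(a^6 - 75*a^4 - 144*a^3 + 4323*a^2 - 10800*a + 4775)/(a^6 - 75*a^4 + 1875*a^2 - 15625)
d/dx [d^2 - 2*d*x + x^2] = -2*d + 2*x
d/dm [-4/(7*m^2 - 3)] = 56*m/(7*m^2 - 3)^2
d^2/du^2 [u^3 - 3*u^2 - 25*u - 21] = 6*u - 6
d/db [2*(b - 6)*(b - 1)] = 4*b - 14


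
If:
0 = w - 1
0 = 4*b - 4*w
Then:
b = 1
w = 1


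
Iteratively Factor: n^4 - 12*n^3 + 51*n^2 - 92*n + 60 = (n - 2)*(n^3 - 10*n^2 + 31*n - 30) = (n - 3)*(n - 2)*(n^2 - 7*n + 10) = (n - 3)*(n - 2)^2*(n - 5)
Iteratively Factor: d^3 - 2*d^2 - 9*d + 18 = (d + 3)*(d^2 - 5*d + 6) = (d - 2)*(d + 3)*(d - 3)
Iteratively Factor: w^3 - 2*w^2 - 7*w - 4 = (w + 1)*(w^2 - 3*w - 4) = (w + 1)^2*(w - 4)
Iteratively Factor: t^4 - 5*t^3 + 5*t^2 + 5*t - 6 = (t + 1)*(t^3 - 6*t^2 + 11*t - 6) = (t - 1)*(t + 1)*(t^2 - 5*t + 6) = (t - 3)*(t - 1)*(t + 1)*(t - 2)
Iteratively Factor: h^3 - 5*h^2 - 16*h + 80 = (h - 5)*(h^2 - 16) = (h - 5)*(h + 4)*(h - 4)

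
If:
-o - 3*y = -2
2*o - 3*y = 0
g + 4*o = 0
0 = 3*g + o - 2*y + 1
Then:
No Solution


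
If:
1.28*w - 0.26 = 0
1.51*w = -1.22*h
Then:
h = -0.25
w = 0.20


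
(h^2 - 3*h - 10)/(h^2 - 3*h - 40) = (-h^2 + 3*h + 10)/(-h^2 + 3*h + 40)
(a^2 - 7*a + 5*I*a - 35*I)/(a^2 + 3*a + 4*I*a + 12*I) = (a^2 + a*(-7 + 5*I) - 35*I)/(a^2 + a*(3 + 4*I) + 12*I)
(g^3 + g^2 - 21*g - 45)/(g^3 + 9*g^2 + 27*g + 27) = (g - 5)/(g + 3)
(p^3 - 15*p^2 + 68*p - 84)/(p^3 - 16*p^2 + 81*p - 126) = (p - 2)/(p - 3)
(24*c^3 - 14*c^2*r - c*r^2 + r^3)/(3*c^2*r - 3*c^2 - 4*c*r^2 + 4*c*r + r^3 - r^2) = (-8*c^2 + 2*c*r + r^2)/(-c*r + c + r^2 - r)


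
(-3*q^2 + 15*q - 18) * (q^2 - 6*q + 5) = -3*q^4 + 33*q^3 - 123*q^2 + 183*q - 90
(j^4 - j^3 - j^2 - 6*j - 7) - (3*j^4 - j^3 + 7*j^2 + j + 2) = -2*j^4 - 8*j^2 - 7*j - 9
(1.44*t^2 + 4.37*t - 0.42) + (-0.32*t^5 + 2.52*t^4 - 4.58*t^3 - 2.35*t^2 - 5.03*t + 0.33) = -0.32*t^5 + 2.52*t^4 - 4.58*t^3 - 0.91*t^2 - 0.66*t - 0.09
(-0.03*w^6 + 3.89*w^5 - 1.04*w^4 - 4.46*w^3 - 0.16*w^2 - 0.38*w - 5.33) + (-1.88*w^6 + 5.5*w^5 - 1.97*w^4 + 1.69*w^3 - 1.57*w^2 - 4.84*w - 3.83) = -1.91*w^6 + 9.39*w^5 - 3.01*w^4 - 2.77*w^3 - 1.73*w^2 - 5.22*w - 9.16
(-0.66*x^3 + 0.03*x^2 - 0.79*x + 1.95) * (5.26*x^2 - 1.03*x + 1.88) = -3.4716*x^5 + 0.8376*x^4 - 5.4271*x^3 + 11.1271*x^2 - 3.4937*x + 3.666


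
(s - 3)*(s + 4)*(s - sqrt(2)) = s^3 - sqrt(2)*s^2 + s^2 - 12*s - sqrt(2)*s + 12*sqrt(2)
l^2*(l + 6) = l^3 + 6*l^2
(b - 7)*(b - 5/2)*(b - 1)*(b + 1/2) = b^4 - 10*b^3 + 87*b^2/4 - 4*b - 35/4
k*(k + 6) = k^2 + 6*k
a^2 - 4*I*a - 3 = (a - 3*I)*(a - I)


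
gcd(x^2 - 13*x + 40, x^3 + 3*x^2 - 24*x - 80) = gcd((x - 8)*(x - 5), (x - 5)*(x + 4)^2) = x - 5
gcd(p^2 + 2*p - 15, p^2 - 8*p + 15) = p - 3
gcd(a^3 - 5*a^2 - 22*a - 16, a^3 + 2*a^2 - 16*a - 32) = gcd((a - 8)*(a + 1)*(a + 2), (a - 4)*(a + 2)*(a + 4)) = a + 2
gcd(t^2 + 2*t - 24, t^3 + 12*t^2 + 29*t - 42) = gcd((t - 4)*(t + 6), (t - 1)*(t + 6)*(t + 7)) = t + 6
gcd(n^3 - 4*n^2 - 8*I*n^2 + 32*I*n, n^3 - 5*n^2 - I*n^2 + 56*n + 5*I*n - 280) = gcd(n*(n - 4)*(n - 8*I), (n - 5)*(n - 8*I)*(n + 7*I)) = n - 8*I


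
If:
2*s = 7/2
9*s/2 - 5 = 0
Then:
No Solution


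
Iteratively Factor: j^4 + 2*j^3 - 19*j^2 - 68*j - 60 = (j + 2)*(j^3 - 19*j - 30) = (j + 2)*(j + 3)*(j^2 - 3*j - 10) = (j + 2)^2*(j + 3)*(j - 5)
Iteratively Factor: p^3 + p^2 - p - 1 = (p + 1)*(p^2 - 1) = (p - 1)*(p + 1)*(p + 1)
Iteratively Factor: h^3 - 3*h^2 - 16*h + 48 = (h - 4)*(h^2 + h - 12) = (h - 4)*(h - 3)*(h + 4)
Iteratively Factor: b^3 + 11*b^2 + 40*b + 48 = (b + 3)*(b^2 + 8*b + 16) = (b + 3)*(b + 4)*(b + 4)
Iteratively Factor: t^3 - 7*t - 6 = (t + 1)*(t^2 - t - 6) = (t - 3)*(t + 1)*(t + 2)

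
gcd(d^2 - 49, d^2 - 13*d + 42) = d - 7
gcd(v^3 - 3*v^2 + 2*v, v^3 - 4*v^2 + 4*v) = v^2 - 2*v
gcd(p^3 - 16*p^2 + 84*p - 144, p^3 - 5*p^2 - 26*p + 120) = p^2 - 10*p + 24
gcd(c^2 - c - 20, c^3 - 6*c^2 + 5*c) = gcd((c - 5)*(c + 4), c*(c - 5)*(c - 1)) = c - 5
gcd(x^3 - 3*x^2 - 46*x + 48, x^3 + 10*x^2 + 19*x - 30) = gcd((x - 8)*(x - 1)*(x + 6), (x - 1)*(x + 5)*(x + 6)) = x^2 + 5*x - 6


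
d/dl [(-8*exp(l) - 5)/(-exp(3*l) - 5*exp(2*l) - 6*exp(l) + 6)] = (-(8*exp(l) + 5)*(3*exp(2*l) + 10*exp(l) + 6) + 8*exp(3*l) + 40*exp(2*l) + 48*exp(l) - 48)*exp(l)/(exp(3*l) + 5*exp(2*l) + 6*exp(l) - 6)^2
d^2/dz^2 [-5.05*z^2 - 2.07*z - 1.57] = -10.1000000000000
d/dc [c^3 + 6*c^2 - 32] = 3*c*(c + 4)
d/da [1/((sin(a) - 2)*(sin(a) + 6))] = -2*(sin(a) + 2)*cos(a)/((sin(a) - 2)^2*(sin(a) + 6)^2)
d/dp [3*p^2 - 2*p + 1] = 6*p - 2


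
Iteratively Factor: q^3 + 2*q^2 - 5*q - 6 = (q + 3)*(q^2 - q - 2) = (q + 1)*(q + 3)*(q - 2)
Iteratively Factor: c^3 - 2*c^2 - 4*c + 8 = (c - 2)*(c^2 - 4) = (c - 2)*(c + 2)*(c - 2)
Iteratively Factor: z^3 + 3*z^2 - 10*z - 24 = (z + 4)*(z^2 - z - 6) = (z + 2)*(z + 4)*(z - 3)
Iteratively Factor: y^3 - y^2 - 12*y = (y)*(y^2 - y - 12) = y*(y + 3)*(y - 4)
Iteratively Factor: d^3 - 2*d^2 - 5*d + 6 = (d - 3)*(d^2 + d - 2) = (d - 3)*(d - 1)*(d + 2)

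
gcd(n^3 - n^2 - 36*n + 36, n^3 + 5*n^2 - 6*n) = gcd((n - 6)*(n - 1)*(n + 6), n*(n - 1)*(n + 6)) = n^2 + 5*n - 6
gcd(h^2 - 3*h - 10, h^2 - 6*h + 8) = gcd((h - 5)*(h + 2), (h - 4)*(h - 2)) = 1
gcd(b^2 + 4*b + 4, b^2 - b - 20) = 1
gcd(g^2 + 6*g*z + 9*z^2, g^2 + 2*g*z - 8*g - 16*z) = 1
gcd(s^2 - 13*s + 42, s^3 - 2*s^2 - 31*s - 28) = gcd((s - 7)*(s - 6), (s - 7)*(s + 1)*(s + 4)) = s - 7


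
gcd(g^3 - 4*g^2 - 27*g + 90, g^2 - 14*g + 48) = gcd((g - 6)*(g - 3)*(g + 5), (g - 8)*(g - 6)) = g - 6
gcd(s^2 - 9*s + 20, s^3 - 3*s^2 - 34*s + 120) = s^2 - 9*s + 20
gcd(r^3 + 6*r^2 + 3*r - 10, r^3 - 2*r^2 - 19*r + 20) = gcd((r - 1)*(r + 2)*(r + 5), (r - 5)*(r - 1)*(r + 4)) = r - 1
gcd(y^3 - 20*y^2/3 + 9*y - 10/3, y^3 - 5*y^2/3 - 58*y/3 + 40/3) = y^2 - 17*y/3 + 10/3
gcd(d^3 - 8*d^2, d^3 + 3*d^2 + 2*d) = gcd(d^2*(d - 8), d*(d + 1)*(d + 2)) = d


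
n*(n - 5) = n^2 - 5*n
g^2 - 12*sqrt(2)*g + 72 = (g - 6*sqrt(2))^2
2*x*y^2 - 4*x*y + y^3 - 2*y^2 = y*(2*x + y)*(y - 2)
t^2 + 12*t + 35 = (t + 5)*(t + 7)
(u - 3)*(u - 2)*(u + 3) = u^3 - 2*u^2 - 9*u + 18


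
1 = 1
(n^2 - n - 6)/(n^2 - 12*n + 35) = (n^2 - n - 6)/(n^2 - 12*n + 35)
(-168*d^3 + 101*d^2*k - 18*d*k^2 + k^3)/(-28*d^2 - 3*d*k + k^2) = (24*d^2 - 11*d*k + k^2)/(4*d + k)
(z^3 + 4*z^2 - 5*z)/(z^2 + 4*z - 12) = z*(z^2 + 4*z - 5)/(z^2 + 4*z - 12)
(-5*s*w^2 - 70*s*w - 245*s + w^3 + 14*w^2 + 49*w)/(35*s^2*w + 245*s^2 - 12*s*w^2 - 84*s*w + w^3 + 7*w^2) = (-w - 7)/(7*s - w)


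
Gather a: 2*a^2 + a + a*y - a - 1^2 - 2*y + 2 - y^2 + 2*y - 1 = 2*a^2 + a*y - y^2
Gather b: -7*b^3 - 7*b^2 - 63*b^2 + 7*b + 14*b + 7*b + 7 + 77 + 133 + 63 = -7*b^3 - 70*b^2 + 28*b + 280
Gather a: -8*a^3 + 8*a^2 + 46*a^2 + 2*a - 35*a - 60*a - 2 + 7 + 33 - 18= -8*a^3 + 54*a^2 - 93*a + 20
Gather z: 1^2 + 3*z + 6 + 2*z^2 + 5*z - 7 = 2*z^2 + 8*z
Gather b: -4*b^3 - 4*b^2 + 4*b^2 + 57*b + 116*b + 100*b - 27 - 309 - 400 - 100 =-4*b^3 + 273*b - 836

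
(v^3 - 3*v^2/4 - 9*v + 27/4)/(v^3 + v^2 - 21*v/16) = 4*(v^2 - 9)/(v*(4*v + 7))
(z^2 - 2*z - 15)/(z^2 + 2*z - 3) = (z - 5)/(z - 1)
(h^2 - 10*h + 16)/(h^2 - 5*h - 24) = (h - 2)/(h + 3)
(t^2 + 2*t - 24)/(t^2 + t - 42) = (t^2 + 2*t - 24)/(t^2 + t - 42)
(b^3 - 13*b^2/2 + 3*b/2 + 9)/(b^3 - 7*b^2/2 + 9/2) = (b - 6)/(b - 3)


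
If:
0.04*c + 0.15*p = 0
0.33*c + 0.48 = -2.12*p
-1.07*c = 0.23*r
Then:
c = 2.04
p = -0.54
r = -9.49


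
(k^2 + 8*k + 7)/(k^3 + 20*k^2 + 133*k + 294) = (k + 1)/(k^2 + 13*k + 42)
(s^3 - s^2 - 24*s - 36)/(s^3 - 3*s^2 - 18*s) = (s + 2)/s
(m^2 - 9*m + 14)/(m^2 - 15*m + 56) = (m - 2)/(m - 8)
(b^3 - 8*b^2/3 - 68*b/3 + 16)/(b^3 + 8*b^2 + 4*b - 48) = (b^2 - 20*b/3 + 4)/(b^2 + 4*b - 12)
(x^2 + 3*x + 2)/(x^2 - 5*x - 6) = (x + 2)/(x - 6)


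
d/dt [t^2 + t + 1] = 2*t + 1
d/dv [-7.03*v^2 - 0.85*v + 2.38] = -14.06*v - 0.85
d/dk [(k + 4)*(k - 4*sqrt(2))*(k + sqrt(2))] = 3*k^2 - 6*sqrt(2)*k + 8*k - 12*sqrt(2) - 8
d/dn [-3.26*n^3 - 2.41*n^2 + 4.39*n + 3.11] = -9.78*n^2 - 4.82*n + 4.39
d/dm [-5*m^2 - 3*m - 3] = -10*m - 3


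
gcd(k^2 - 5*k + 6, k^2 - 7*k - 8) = 1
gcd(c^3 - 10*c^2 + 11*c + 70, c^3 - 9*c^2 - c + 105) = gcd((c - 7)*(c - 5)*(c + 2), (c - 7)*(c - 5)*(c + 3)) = c^2 - 12*c + 35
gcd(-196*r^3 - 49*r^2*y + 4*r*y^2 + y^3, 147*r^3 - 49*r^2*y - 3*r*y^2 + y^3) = -49*r^2 + y^2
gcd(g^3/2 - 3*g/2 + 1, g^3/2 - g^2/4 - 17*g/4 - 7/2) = g + 2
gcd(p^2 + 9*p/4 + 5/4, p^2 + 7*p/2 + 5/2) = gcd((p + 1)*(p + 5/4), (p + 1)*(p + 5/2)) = p + 1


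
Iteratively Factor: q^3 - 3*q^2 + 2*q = (q - 2)*(q^2 - q) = (q - 2)*(q - 1)*(q)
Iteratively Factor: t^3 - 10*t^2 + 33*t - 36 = (t - 4)*(t^2 - 6*t + 9) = (t - 4)*(t - 3)*(t - 3)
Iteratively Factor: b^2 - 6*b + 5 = (b - 5)*(b - 1)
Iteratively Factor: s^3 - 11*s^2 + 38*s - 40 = (s - 4)*(s^2 - 7*s + 10) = (s - 4)*(s - 2)*(s - 5)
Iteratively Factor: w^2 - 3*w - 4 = (w + 1)*(w - 4)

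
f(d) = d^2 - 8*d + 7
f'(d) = 2*d - 8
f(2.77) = -7.49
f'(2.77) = -2.46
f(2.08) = -5.31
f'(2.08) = -3.84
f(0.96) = 0.24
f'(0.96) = -6.08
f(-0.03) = 7.24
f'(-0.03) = -8.06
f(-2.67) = 35.49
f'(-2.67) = -13.34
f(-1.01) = 16.10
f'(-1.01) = -10.02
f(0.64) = 2.29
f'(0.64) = -6.72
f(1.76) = -3.98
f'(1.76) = -4.48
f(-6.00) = 91.00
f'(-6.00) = -20.00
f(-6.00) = 91.00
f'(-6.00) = -20.00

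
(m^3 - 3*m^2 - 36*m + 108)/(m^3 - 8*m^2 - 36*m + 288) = (m - 3)/(m - 8)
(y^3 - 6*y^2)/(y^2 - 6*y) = y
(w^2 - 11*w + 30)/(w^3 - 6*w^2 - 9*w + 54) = (w - 5)/(w^2 - 9)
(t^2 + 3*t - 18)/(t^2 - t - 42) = (t - 3)/(t - 7)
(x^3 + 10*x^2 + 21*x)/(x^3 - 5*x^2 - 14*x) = (x^2 + 10*x + 21)/(x^2 - 5*x - 14)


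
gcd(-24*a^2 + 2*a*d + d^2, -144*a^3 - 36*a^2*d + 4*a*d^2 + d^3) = 6*a + d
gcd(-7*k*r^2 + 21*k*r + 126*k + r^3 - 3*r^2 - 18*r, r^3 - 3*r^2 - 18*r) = r^2 - 3*r - 18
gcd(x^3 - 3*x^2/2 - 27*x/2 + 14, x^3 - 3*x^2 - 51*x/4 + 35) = x^2 - x/2 - 14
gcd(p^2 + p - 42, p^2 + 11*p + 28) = p + 7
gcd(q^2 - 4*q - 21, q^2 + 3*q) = q + 3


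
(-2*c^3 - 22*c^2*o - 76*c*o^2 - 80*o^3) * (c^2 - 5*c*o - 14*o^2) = -2*c^5 - 12*c^4*o + 62*c^3*o^2 + 608*c^2*o^3 + 1464*c*o^4 + 1120*o^5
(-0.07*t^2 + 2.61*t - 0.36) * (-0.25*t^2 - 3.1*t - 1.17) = 0.0175*t^4 - 0.4355*t^3 - 7.9191*t^2 - 1.9377*t + 0.4212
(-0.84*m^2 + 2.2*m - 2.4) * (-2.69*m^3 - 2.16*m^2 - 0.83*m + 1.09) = 2.2596*m^5 - 4.1036*m^4 + 2.4012*m^3 + 2.4424*m^2 + 4.39*m - 2.616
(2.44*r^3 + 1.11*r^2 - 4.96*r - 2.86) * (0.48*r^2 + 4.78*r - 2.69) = 1.1712*r^5 + 12.196*r^4 - 3.6386*r^3 - 28.0675*r^2 - 0.3284*r + 7.6934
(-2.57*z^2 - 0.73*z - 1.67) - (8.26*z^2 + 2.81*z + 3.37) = -10.83*z^2 - 3.54*z - 5.04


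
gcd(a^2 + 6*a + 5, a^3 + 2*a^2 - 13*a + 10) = a + 5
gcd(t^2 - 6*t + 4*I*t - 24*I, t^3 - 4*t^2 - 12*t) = t - 6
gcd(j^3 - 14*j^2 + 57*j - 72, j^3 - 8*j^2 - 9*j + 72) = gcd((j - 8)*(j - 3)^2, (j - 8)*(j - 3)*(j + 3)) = j^2 - 11*j + 24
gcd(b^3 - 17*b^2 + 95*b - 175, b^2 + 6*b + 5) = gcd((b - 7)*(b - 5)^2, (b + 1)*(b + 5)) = 1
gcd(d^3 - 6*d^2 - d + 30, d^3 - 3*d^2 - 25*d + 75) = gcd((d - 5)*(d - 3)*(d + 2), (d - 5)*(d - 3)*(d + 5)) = d^2 - 8*d + 15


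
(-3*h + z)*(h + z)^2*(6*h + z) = -18*h^4 - 33*h^3*z - 11*h^2*z^2 + 5*h*z^3 + z^4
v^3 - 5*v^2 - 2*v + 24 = (v - 4)*(v - 3)*(v + 2)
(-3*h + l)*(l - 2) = -3*h*l + 6*h + l^2 - 2*l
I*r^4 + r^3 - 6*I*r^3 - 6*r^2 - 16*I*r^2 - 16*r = r*(r - 8)*(r + 2)*(I*r + 1)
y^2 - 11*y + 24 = (y - 8)*(y - 3)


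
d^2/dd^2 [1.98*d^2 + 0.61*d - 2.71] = 3.96000000000000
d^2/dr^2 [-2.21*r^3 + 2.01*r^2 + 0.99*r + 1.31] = 4.02 - 13.26*r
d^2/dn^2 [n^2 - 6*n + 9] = 2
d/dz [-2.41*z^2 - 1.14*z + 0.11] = -4.82*z - 1.14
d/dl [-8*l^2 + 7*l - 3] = 7 - 16*l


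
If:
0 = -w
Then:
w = 0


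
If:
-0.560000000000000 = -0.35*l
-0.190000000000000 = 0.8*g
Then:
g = -0.24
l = 1.60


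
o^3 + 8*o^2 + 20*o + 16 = (o + 2)^2*(o + 4)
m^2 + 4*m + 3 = (m + 1)*(m + 3)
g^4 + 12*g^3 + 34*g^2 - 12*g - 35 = (g - 1)*(g + 1)*(g + 5)*(g + 7)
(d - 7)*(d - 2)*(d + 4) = d^3 - 5*d^2 - 22*d + 56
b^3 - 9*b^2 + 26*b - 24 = (b - 4)*(b - 3)*(b - 2)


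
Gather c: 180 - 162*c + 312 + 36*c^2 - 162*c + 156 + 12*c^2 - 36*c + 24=48*c^2 - 360*c + 672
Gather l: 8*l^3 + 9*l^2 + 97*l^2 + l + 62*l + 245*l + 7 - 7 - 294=8*l^3 + 106*l^2 + 308*l - 294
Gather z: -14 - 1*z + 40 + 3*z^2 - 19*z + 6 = 3*z^2 - 20*z + 32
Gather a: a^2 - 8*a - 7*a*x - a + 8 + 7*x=a^2 + a*(-7*x - 9) + 7*x + 8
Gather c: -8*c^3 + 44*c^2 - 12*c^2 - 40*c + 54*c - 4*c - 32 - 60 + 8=-8*c^3 + 32*c^2 + 10*c - 84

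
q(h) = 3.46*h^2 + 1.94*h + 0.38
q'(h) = 6.92*h + 1.94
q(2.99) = 37.11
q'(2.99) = 22.63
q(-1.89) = 9.07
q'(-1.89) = -11.14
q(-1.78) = 7.89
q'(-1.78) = -10.38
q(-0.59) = 0.44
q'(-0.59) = -2.14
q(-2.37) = 15.22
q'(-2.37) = -14.46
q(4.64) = 83.87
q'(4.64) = 34.05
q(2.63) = 29.41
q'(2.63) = 20.14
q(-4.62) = 65.27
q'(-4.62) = -30.03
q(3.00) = 37.34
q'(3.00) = 22.70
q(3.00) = 37.34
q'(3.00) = 22.70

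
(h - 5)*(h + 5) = h^2 - 25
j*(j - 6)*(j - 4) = j^3 - 10*j^2 + 24*j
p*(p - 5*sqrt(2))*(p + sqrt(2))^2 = p^4 - 3*sqrt(2)*p^3 - 18*p^2 - 10*sqrt(2)*p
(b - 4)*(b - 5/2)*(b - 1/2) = b^3 - 7*b^2 + 53*b/4 - 5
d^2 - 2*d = d*(d - 2)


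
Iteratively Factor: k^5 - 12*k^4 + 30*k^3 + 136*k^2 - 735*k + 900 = (k - 3)*(k^4 - 9*k^3 + 3*k^2 + 145*k - 300) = (k - 3)*(k + 4)*(k^3 - 13*k^2 + 55*k - 75) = (k - 3)^2*(k + 4)*(k^2 - 10*k + 25) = (k - 5)*(k - 3)^2*(k + 4)*(k - 5)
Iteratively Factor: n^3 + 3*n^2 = (n)*(n^2 + 3*n) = n*(n + 3)*(n)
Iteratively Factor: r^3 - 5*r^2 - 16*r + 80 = (r + 4)*(r^2 - 9*r + 20) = (r - 4)*(r + 4)*(r - 5)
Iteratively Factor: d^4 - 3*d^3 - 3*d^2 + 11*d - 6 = (d - 1)*(d^3 - 2*d^2 - 5*d + 6) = (d - 1)*(d + 2)*(d^2 - 4*d + 3) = (d - 3)*(d - 1)*(d + 2)*(d - 1)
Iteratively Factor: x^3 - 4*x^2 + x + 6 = (x - 3)*(x^2 - x - 2) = (x - 3)*(x + 1)*(x - 2)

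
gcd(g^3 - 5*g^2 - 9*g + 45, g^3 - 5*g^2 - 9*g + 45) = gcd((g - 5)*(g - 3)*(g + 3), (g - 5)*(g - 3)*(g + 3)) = g^3 - 5*g^2 - 9*g + 45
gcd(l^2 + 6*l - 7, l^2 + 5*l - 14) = l + 7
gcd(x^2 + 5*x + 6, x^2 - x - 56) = 1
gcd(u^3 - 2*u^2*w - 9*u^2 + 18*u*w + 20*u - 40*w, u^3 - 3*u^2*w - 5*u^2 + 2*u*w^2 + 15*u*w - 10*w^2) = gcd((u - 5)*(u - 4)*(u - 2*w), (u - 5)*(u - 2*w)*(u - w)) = u^2 - 2*u*w - 5*u + 10*w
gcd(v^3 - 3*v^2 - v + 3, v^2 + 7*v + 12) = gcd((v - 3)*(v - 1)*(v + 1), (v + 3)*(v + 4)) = 1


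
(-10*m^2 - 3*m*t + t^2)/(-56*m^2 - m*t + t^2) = (10*m^2 + 3*m*t - t^2)/(56*m^2 + m*t - t^2)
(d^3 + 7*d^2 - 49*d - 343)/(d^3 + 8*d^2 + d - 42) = (d^2 - 49)/(d^2 + d - 6)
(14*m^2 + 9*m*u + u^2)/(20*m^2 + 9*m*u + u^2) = (14*m^2 + 9*m*u + u^2)/(20*m^2 + 9*m*u + u^2)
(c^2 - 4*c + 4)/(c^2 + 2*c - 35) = (c^2 - 4*c + 4)/(c^2 + 2*c - 35)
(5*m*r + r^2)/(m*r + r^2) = (5*m + r)/(m + r)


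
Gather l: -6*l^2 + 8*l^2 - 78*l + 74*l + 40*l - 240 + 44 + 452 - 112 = 2*l^2 + 36*l + 144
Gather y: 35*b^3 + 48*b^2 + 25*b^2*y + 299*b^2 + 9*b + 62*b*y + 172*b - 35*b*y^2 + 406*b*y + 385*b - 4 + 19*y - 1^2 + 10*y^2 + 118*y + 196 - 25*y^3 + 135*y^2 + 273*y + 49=35*b^3 + 347*b^2 + 566*b - 25*y^3 + y^2*(145 - 35*b) + y*(25*b^2 + 468*b + 410) + 240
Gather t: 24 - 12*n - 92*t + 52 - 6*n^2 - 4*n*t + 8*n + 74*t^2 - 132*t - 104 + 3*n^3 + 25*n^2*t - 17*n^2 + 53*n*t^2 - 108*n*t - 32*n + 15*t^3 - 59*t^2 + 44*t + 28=3*n^3 - 23*n^2 - 36*n + 15*t^3 + t^2*(53*n + 15) + t*(25*n^2 - 112*n - 180)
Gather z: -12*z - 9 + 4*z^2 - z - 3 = 4*z^2 - 13*z - 12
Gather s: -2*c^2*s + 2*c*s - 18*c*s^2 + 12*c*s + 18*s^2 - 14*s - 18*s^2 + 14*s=-18*c*s^2 + s*(-2*c^2 + 14*c)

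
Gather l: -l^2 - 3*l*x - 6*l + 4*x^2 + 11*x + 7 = -l^2 + l*(-3*x - 6) + 4*x^2 + 11*x + 7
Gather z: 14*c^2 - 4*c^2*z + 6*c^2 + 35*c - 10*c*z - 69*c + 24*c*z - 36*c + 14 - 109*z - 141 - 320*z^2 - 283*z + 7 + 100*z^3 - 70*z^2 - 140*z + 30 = 20*c^2 - 70*c + 100*z^3 - 390*z^2 + z*(-4*c^2 + 14*c - 532) - 90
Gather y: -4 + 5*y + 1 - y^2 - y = -y^2 + 4*y - 3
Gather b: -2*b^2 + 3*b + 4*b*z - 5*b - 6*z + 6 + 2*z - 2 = -2*b^2 + b*(4*z - 2) - 4*z + 4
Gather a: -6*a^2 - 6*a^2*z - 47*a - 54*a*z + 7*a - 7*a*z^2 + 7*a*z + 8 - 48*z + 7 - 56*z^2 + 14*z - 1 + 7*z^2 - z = a^2*(-6*z - 6) + a*(-7*z^2 - 47*z - 40) - 49*z^2 - 35*z + 14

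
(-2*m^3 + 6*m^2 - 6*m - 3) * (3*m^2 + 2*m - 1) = -6*m^5 + 14*m^4 - 4*m^3 - 27*m^2 + 3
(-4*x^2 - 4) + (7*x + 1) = -4*x^2 + 7*x - 3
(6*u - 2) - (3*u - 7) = 3*u + 5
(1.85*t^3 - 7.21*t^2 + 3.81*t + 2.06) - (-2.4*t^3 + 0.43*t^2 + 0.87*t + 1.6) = 4.25*t^3 - 7.64*t^2 + 2.94*t + 0.46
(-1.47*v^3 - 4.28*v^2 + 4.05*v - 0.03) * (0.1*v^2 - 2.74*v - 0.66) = -0.147*v^5 + 3.5998*v^4 + 13.1024*v^3 - 8.2752*v^2 - 2.5908*v + 0.0198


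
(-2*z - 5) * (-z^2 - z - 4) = 2*z^3 + 7*z^2 + 13*z + 20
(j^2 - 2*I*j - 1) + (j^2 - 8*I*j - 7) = 2*j^2 - 10*I*j - 8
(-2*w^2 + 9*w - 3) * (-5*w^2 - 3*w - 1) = 10*w^4 - 39*w^3 - 10*w^2 + 3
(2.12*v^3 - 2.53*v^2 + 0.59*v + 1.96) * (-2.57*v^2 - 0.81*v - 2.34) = -5.4484*v^5 + 4.7849*v^4 - 4.4278*v^3 + 0.4051*v^2 - 2.9682*v - 4.5864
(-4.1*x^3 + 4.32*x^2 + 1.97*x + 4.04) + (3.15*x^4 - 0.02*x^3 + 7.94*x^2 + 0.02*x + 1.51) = 3.15*x^4 - 4.12*x^3 + 12.26*x^2 + 1.99*x + 5.55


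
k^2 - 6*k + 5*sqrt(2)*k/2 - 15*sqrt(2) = (k - 6)*(k + 5*sqrt(2)/2)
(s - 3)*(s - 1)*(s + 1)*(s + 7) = s^4 + 4*s^3 - 22*s^2 - 4*s + 21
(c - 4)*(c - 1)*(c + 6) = c^3 + c^2 - 26*c + 24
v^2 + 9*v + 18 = (v + 3)*(v + 6)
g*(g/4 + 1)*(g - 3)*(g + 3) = g^4/4 + g^3 - 9*g^2/4 - 9*g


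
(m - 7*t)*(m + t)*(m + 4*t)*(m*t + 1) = m^4*t - 2*m^3*t^2 + m^3 - 31*m^2*t^3 - 2*m^2*t - 28*m*t^4 - 31*m*t^2 - 28*t^3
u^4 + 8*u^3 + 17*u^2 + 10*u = u*(u + 1)*(u + 2)*(u + 5)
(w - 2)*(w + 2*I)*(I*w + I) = I*w^3 - 2*w^2 - I*w^2 + 2*w - 2*I*w + 4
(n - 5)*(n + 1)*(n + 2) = n^3 - 2*n^2 - 13*n - 10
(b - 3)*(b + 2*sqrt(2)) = b^2 - 3*b + 2*sqrt(2)*b - 6*sqrt(2)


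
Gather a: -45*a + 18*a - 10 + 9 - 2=-27*a - 3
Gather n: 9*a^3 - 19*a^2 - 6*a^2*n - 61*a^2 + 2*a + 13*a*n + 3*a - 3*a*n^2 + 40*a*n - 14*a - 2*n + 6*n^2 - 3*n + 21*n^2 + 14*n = 9*a^3 - 80*a^2 - 9*a + n^2*(27 - 3*a) + n*(-6*a^2 + 53*a + 9)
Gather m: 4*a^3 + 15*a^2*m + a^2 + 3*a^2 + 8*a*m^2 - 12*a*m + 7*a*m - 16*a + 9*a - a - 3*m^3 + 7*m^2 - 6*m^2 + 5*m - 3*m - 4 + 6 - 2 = 4*a^3 + 4*a^2 - 8*a - 3*m^3 + m^2*(8*a + 1) + m*(15*a^2 - 5*a + 2)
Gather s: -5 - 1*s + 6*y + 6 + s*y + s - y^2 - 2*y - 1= s*y - y^2 + 4*y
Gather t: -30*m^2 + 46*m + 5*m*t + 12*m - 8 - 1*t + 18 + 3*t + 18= -30*m^2 + 58*m + t*(5*m + 2) + 28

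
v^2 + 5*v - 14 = (v - 2)*(v + 7)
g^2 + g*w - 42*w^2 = (g - 6*w)*(g + 7*w)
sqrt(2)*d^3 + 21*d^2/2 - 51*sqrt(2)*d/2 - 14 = (d - 2*sqrt(2))*(d + 7*sqrt(2))*(sqrt(2)*d + 1/2)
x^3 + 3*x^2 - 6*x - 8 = (x - 2)*(x + 1)*(x + 4)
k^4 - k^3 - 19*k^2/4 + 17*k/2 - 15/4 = (k - 3/2)*(k - 1)^2*(k + 5/2)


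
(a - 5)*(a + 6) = a^2 + a - 30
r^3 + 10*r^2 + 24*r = r*(r + 4)*(r + 6)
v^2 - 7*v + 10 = (v - 5)*(v - 2)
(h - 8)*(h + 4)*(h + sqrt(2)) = h^3 - 4*h^2 + sqrt(2)*h^2 - 32*h - 4*sqrt(2)*h - 32*sqrt(2)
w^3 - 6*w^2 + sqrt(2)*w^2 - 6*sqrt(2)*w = w*(w - 6)*(w + sqrt(2))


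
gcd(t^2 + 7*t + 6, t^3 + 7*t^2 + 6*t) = t^2 + 7*t + 6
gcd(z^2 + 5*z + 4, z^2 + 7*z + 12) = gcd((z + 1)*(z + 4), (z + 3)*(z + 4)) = z + 4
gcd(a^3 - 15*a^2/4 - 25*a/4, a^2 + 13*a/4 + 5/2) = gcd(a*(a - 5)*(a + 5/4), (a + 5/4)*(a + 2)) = a + 5/4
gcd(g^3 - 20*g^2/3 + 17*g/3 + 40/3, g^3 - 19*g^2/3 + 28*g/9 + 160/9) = g^2 - 23*g/3 + 40/3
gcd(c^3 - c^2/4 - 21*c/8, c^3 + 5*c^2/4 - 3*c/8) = c^2 + 3*c/2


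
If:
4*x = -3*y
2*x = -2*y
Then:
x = 0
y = 0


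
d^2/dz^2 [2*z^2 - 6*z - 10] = 4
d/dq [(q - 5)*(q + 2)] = 2*q - 3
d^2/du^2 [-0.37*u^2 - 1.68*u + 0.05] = -0.740000000000000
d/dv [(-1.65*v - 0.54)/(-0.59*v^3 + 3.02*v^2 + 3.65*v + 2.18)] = (-1.947*v^3 + 4.0272*v^2 + 3.2616*v - 1.626)/(0.3481*v^6 - 3.5636*v^5 + 4.8134*v^4 + 19.4736*v^3 + 26.4897*v^2 + 15.914*v + 4.7524)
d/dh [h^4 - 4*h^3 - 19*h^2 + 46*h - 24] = 4*h^3 - 12*h^2 - 38*h + 46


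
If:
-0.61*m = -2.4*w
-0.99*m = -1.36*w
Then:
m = 0.00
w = 0.00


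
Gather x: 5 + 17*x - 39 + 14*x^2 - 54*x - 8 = 14*x^2 - 37*x - 42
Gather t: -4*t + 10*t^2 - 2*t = 10*t^2 - 6*t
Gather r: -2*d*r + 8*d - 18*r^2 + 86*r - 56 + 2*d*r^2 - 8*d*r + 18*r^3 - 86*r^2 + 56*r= 8*d + 18*r^3 + r^2*(2*d - 104) + r*(142 - 10*d) - 56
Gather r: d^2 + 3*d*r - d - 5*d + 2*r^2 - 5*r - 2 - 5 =d^2 - 6*d + 2*r^2 + r*(3*d - 5) - 7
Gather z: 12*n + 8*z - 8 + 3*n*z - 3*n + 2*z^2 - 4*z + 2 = 9*n + 2*z^2 + z*(3*n + 4) - 6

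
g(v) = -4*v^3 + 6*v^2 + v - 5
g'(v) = -12*v^2 + 12*v + 1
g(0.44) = -3.74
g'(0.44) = 3.96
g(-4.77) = 560.87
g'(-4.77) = -329.27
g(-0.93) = 2.48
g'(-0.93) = -20.54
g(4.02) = -163.88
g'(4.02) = -144.68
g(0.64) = -2.95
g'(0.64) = 3.76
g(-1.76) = 33.63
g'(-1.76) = -57.29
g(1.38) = -2.71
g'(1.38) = -5.29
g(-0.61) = -2.47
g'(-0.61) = -10.79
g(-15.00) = 14830.00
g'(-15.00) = -2879.00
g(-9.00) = 3388.00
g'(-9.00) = -1079.00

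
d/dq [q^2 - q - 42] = 2*q - 1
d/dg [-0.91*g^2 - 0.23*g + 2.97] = -1.82*g - 0.23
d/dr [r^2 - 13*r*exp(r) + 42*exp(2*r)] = -13*r*exp(r) + 2*r + 84*exp(2*r) - 13*exp(r)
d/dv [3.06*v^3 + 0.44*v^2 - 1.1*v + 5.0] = 9.18*v^2 + 0.88*v - 1.1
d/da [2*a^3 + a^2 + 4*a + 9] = 6*a^2 + 2*a + 4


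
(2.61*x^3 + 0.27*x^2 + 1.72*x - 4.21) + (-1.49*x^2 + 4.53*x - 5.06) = 2.61*x^3 - 1.22*x^2 + 6.25*x - 9.27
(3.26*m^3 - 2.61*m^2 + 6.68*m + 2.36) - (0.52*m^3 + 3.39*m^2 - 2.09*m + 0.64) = 2.74*m^3 - 6.0*m^2 + 8.77*m + 1.72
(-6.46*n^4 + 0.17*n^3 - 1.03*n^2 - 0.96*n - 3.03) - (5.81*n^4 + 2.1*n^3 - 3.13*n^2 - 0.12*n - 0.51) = -12.27*n^4 - 1.93*n^3 + 2.1*n^2 - 0.84*n - 2.52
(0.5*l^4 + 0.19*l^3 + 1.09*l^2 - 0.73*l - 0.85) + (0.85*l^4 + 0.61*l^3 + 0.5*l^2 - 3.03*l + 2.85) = 1.35*l^4 + 0.8*l^3 + 1.59*l^2 - 3.76*l + 2.0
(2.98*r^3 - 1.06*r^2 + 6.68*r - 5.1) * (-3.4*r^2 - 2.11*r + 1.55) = -10.132*r^5 - 2.6838*r^4 - 15.8564*r^3 + 1.6022*r^2 + 21.115*r - 7.905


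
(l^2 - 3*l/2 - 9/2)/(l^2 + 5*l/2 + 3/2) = (l - 3)/(l + 1)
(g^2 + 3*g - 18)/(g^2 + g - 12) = (g + 6)/(g + 4)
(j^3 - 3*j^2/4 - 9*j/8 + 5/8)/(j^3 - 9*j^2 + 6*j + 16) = (8*j^2 - 14*j + 5)/(8*(j^2 - 10*j + 16))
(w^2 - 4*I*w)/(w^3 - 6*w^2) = (w - 4*I)/(w*(w - 6))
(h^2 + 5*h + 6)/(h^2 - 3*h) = (h^2 + 5*h + 6)/(h*(h - 3))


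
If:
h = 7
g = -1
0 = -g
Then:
No Solution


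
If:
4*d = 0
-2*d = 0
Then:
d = 0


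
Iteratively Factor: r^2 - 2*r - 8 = (r + 2)*(r - 4)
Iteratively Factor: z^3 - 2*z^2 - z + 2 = (z - 2)*(z^2 - 1) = (z - 2)*(z - 1)*(z + 1)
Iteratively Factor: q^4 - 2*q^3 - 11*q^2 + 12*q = (q)*(q^3 - 2*q^2 - 11*q + 12) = q*(q + 3)*(q^2 - 5*q + 4) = q*(q - 4)*(q + 3)*(q - 1)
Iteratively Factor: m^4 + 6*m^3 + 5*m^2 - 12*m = (m - 1)*(m^3 + 7*m^2 + 12*m) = m*(m - 1)*(m^2 + 7*m + 12) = m*(m - 1)*(m + 3)*(m + 4)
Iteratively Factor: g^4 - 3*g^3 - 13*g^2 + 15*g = (g - 1)*(g^3 - 2*g^2 - 15*g) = (g - 5)*(g - 1)*(g^2 + 3*g) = (g - 5)*(g - 1)*(g + 3)*(g)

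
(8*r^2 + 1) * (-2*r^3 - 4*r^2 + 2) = -16*r^5 - 32*r^4 - 2*r^3 + 12*r^2 + 2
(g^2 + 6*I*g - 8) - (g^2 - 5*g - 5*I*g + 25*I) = 5*g + 11*I*g - 8 - 25*I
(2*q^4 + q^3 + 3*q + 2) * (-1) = -2*q^4 - q^3 - 3*q - 2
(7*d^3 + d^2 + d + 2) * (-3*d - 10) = -21*d^4 - 73*d^3 - 13*d^2 - 16*d - 20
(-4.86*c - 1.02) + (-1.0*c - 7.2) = -5.86*c - 8.22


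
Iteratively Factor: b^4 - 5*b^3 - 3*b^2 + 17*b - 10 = (b + 2)*(b^3 - 7*b^2 + 11*b - 5) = (b - 1)*(b + 2)*(b^2 - 6*b + 5) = (b - 5)*(b - 1)*(b + 2)*(b - 1)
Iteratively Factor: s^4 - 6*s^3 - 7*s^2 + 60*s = (s - 5)*(s^3 - s^2 - 12*s) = s*(s - 5)*(s^2 - s - 12) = s*(s - 5)*(s - 4)*(s + 3)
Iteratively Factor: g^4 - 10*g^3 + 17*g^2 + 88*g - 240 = (g - 5)*(g^3 - 5*g^2 - 8*g + 48) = (g - 5)*(g + 3)*(g^2 - 8*g + 16) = (g - 5)*(g - 4)*(g + 3)*(g - 4)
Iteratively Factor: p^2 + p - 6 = (p - 2)*(p + 3)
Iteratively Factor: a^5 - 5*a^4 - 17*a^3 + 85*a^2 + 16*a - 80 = (a - 1)*(a^4 - 4*a^3 - 21*a^2 + 64*a + 80) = (a - 5)*(a - 1)*(a^3 + a^2 - 16*a - 16) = (a - 5)*(a - 4)*(a - 1)*(a^2 + 5*a + 4) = (a - 5)*(a - 4)*(a - 1)*(a + 1)*(a + 4)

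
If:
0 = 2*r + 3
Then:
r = -3/2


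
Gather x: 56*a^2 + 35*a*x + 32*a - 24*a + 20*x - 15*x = 56*a^2 + 8*a + x*(35*a + 5)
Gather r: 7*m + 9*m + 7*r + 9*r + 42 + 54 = 16*m + 16*r + 96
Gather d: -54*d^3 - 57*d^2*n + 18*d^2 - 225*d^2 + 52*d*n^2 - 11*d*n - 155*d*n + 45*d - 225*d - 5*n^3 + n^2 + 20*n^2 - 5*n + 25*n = -54*d^3 + d^2*(-57*n - 207) + d*(52*n^2 - 166*n - 180) - 5*n^3 + 21*n^2 + 20*n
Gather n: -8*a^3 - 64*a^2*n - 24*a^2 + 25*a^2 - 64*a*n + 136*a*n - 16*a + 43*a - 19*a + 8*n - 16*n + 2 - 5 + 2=-8*a^3 + a^2 + 8*a + n*(-64*a^2 + 72*a - 8) - 1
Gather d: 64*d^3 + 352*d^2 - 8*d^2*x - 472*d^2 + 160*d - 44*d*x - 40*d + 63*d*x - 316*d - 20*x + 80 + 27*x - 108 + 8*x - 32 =64*d^3 + d^2*(-8*x - 120) + d*(19*x - 196) + 15*x - 60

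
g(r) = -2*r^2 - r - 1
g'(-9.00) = 35.00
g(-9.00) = -154.00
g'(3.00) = -13.00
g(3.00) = -22.00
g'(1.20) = -5.80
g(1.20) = -5.08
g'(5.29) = -22.16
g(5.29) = -62.26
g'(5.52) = -23.08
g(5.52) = -67.46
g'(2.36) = -10.44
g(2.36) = -14.50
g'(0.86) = -4.44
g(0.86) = -3.34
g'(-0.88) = 2.52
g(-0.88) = -1.67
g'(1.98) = -8.92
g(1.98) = -10.82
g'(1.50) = -7.00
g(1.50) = -7.00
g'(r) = -4*r - 1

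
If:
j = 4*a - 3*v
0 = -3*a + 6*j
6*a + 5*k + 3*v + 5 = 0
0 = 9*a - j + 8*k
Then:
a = -80/67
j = -40/67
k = 85/67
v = -280/201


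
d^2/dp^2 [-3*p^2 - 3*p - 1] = -6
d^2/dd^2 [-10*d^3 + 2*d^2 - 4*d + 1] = 4 - 60*d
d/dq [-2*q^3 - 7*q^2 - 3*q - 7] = -6*q^2 - 14*q - 3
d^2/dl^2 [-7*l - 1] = 0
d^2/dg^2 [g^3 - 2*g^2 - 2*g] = 6*g - 4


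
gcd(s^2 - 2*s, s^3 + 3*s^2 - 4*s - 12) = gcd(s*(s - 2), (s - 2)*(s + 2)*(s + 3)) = s - 2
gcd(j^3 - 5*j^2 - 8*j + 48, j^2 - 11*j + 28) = j - 4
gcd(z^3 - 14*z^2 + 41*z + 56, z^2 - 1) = z + 1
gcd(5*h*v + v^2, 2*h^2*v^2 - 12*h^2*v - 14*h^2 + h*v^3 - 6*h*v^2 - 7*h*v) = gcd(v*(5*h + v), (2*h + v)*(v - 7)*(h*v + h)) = 1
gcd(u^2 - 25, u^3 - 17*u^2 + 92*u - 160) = u - 5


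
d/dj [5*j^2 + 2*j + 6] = 10*j + 2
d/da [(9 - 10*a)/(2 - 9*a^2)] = 2*(-45*a^2 + 81*a - 10)/(81*a^4 - 36*a^2 + 4)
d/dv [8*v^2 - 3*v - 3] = 16*v - 3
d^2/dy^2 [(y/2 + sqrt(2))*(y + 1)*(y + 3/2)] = 3*y + 5/2 + 2*sqrt(2)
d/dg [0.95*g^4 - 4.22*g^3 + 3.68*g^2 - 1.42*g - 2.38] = 3.8*g^3 - 12.66*g^2 + 7.36*g - 1.42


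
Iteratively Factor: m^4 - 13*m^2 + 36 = (m - 3)*(m^3 + 3*m^2 - 4*m - 12) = (m - 3)*(m + 3)*(m^2 - 4) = (m - 3)*(m - 2)*(m + 3)*(m + 2)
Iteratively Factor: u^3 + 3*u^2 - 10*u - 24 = (u + 4)*(u^2 - u - 6) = (u + 2)*(u + 4)*(u - 3)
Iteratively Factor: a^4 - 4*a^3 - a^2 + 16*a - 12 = (a + 2)*(a^3 - 6*a^2 + 11*a - 6) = (a - 1)*(a + 2)*(a^2 - 5*a + 6) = (a - 3)*(a - 1)*(a + 2)*(a - 2)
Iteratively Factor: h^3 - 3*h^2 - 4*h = (h + 1)*(h^2 - 4*h) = h*(h + 1)*(h - 4)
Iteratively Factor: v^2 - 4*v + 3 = (v - 1)*(v - 3)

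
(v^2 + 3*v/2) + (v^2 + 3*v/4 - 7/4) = 2*v^2 + 9*v/4 - 7/4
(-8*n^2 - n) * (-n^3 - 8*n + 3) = 8*n^5 + n^4 + 64*n^3 - 16*n^2 - 3*n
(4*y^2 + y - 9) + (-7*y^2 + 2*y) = -3*y^2 + 3*y - 9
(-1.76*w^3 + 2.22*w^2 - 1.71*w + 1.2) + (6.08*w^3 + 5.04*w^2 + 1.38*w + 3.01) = 4.32*w^3 + 7.26*w^2 - 0.33*w + 4.21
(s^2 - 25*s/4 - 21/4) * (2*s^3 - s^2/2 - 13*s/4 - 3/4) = 2*s^5 - 13*s^4 - 85*s^3/8 + 355*s^2/16 + 87*s/4 + 63/16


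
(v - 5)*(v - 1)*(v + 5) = v^3 - v^2 - 25*v + 25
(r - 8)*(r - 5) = r^2 - 13*r + 40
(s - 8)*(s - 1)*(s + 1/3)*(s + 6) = s^4 - 8*s^3/3 - 47*s^2 + 98*s/3 + 16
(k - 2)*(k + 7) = k^2 + 5*k - 14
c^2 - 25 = (c - 5)*(c + 5)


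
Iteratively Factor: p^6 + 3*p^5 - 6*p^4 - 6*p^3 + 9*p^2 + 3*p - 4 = (p + 1)*(p^5 + 2*p^4 - 8*p^3 + 2*p^2 + 7*p - 4) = (p - 1)*(p + 1)*(p^4 + 3*p^3 - 5*p^2 - 3*p + 4) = (p - 1)*(p + 1)^2*(p^3 + 2*p^2 - 7*p + 4) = (p - 1)^2*(p + 1)^2*(p^2 + 3*p - 4) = (p - 1)^3*(p + 1)^2*(p + 4)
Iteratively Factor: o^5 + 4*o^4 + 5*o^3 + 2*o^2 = (o + 1)*(o^4 + 3*o^3 + 2*o^2) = (o + 1)*(o + 2)*(o^3 + o^2) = o*(o + 1)*(o + 2)*(o^2 + o) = o^2*(o + 1)*(o + 2)*(o + 1)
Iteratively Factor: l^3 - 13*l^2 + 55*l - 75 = (l - 5)*(l^2 - 8*l + 15) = (l - 5)*(l - 3)*(l - 5)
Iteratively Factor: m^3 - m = (m)*(m^2 - 1) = m*(m + 1)*(m - 1)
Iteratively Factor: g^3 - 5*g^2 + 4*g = (g - 4)*(g^2 - g) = g*(g - 4)*(g - 1)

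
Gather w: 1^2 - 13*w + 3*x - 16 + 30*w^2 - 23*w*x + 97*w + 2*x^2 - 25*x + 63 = 30*w^2 + w*(84 - 23*x) + 2*x^2 - 22*x + 48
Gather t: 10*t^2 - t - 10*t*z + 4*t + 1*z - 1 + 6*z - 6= 10*t^2 + t*(3 - 10*z) + 7*z - 7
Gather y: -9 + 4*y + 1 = 4*y - 8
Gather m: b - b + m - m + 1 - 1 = 0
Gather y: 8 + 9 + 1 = 18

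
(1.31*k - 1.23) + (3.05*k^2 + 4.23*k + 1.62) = 3.05*k^2 + 5.54*k + 0.39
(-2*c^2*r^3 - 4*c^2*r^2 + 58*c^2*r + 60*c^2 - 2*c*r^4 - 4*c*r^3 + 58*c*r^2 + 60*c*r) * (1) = -2*c^2*r^3 - 4*c^2*r^2 + 58*c^2*r + 60*c^2 - 2*c*r^4 - 4*c*r^3 + 58*c*r^2 + 60*c*r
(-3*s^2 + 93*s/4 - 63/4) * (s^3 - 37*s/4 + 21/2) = -3*s^5 + 93*s^4/4 + 12*s^3 - 3945*s^2/16 + 6237*s/16 - 1323/8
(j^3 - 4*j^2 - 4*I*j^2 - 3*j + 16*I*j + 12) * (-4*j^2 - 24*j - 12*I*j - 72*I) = -4*j^5 - 8*j^4 + 4*I*j^4 + 60*j^3 + 8*I*j^3 - 72*j^2 - 60*I*j^2 + 864*j + 72*I*j - 864*I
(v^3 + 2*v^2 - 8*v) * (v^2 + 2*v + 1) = v^5 + 4*v^4 - 3*v^3 - 14*v^2 - 8*v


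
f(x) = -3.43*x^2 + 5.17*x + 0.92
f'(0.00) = 5.17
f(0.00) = 0.92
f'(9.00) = -56.57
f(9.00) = -230.38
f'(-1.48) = 15.32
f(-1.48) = -14.24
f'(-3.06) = 26.16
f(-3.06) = -47.02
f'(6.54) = -39.69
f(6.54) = -111.97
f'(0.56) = 1.33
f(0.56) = 2.74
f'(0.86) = -0.73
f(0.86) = 2.83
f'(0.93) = -1.21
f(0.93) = 2.76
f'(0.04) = 4.90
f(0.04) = 1.12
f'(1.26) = -3.47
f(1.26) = 1.99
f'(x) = 5.17 - 6.86*x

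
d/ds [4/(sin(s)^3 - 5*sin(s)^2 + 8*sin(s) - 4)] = 4*(4 - 3*sin(s))*cos(s)/((sin(s) - 2)^3*(sin(s) - 1)^2)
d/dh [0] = 0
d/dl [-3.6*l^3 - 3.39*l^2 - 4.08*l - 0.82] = -10.8*l^2 - 6.78*l - 4.08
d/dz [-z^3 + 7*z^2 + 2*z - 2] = -3*z^2 + 14*z + 2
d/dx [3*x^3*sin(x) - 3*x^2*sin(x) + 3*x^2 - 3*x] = 3*x^3*cos(x) + 9*x^2*sin(x) - 3*x^2*cos(x) - 6*x*sin(x) + 6*x - 3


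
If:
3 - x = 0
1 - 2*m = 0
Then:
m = 1/2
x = 3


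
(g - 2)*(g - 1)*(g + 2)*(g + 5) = g^4 + 4*g^3 - 9*g^2 - 16*g + 20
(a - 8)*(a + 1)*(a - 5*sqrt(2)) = a^3 - 5*sqrt(2)*a^2 - 7*a^2 - 8*a + 35*sqrt(2)*a + 40*sqrt(2)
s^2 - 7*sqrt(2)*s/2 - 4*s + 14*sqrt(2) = (s - 4)*(s - 7*sqrt(2)/2)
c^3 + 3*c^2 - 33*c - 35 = (c - 5)*(c + 1)*(c + 7)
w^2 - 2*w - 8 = (w - 4)*(w + 2)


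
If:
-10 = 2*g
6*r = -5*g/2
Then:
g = -5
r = 25/12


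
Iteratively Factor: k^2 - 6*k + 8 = (k - 2)*(k - 4)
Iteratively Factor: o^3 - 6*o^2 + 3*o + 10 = (o - 2)*(o^2 - 4*o - 5) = (o - 2)*(o + 1)*(o - 5)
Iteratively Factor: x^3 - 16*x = (x - 4)*(x^2 + 4*x) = (x - 4)*(x + 4)*(x)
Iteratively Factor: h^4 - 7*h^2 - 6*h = (h)*(h^3 - 7*h - 6) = h*(h - 3)*(h^2 + 3*h + 2) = h*(h - 3)*(h + 2)*(h + 1)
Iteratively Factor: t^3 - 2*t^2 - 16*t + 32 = (t - 4)*(t^2 + 2*t - 8) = (t - 4)*(t - 2)*(t + 4)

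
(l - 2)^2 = l^2 - 4*l + 4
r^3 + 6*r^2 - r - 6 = (r - 1)*(r + 1)*(r + 6)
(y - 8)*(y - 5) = y^2 - 13*y + 40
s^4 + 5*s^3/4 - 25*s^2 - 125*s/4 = s*(s - 5)*(s + 5/4)*(s + 5)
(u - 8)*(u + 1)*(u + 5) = u^3 - 2*u^2 - 43*u - 40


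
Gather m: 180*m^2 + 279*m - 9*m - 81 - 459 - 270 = 180*m^2 + 270*m - 810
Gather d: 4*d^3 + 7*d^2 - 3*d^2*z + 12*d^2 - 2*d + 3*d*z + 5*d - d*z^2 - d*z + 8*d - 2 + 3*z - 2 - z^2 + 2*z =4*d^3 + d^2*(19 - 3*z) + d*(-z^2 + 2*z + 11) - z^2 + 5*z - 4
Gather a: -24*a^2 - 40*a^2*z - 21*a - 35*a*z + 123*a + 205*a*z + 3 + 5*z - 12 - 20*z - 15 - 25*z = a^2*(-40*z - 24) + a*(170*z + 102) - 40*z - 24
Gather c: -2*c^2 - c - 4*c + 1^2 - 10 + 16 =-2*c^2 - 5*c + 7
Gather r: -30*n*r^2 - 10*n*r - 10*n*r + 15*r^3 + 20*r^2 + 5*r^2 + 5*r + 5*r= 15*r^3 + r^2*(25 - 30*n) + r*(10 - 20*n)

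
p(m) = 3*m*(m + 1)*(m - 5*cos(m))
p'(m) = 3*m*(m + 1)*(5*sin(m) + 1) + 3*m*(m - 5*cos(m)) + 3*(m + 1)*(m - 5*cos(m))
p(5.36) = 239.68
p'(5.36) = -223.14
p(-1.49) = -4.15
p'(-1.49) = 2.52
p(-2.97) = 34.34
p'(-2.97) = -26.43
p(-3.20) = 37.84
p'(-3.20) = -1.74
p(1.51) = 13.71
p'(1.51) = 82.66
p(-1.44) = -3.98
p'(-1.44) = 4.28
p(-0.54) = 3.60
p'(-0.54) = 2.33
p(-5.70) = -793.54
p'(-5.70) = 609.72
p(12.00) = 3641.38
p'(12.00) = -204.03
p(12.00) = 3641.38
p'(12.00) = -204.03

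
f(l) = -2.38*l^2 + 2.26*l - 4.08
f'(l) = 2.26 - 4.76*l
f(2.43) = -12.64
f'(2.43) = -9.31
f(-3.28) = -37.10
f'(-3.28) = 17.87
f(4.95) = -51.21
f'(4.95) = -21.30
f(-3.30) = -37.46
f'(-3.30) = 17.97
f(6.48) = -89.37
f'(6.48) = -28.58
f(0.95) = -4.08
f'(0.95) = -2.26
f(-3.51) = -41.33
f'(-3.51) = 18.97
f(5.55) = -64.85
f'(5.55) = -24.16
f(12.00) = -319.68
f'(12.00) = -54.86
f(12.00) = -319.68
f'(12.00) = -54.86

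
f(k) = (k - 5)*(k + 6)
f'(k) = 2*k + 1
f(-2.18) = -27.43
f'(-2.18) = -3.36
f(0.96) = -28.12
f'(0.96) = 2.92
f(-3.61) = -20.58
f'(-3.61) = -6.22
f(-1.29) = -29.63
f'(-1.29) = -1.58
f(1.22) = -27.29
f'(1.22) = 3.44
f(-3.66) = -20.26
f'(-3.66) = -6.32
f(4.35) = -6.73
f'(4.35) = 9.70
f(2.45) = -21.55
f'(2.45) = 5.90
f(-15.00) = 180.00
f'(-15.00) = -29.00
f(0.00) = -30.00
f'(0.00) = 1.00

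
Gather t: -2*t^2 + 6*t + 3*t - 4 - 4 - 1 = -2*t^2 + 9*t - 9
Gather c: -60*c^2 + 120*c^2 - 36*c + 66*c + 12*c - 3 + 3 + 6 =60*c^2 + 42*c + 6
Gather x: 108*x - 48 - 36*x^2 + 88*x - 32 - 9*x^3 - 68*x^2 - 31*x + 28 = -9*x^3 - 104*x^2 + 165*x - 52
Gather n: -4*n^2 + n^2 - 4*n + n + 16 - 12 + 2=-3*n^2 - 3*n + 6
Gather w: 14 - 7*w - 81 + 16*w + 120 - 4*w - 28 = 5*w + 25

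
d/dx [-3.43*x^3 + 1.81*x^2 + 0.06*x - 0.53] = -10.29*x^2 + 3.62*x + 0.06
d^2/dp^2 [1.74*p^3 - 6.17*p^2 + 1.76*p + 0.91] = 10.44*p - 12.34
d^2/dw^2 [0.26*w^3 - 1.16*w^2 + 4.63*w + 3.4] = 1.56*w - 2.32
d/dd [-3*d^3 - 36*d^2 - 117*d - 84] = -9*d^2 - 72*d - 117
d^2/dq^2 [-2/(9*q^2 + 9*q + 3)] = 4*(3*q^2 + 3*q - 3*(2*q + 1)^2 + 1)/(3*q^2 + 3*q + 1)^3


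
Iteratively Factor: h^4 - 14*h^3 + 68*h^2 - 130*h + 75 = (h - 5)*(h^3 - 9*h^2 + 23*h - 15) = (h - 5)^2*(h^2 - 4*h + 3) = (h - 5)^2*(h - 1)*(h - 3)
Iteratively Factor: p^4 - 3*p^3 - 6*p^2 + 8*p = (p + 2)*(p^3 - 5*p^2 + 4*p) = p*(p + 2)*(p^2 - 5*p + 4) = p*(p - 1)*(p + 2)*(p - 4)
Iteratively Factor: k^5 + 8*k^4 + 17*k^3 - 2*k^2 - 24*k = (k + 2)*(k^4 + 6*k^3 + 5*k^2 - 12*k) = (k + 2)*(k + 4)*(k^3 + 2*k^2 - 3*k) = (k - 1)*(k + 2)*(k + 4)*(k^2 + 3*k) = (k - 1)*(k + 2)*(k + 3)*(k + 4)*(k)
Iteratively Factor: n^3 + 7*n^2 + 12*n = (n)*(n^2 + 7*n + 12) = n*(n + 3)*(n + 4)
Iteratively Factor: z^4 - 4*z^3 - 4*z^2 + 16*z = (z)*(z^3 - 4*z^2 - 4*z + 16) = z*(z - 4)*(z^2 - 4) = z*(z - 4)*(z - 2)*(z + 2)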